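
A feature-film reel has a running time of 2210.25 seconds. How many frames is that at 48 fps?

106092 frames

Frames = 2210.25 × 48 = 106092.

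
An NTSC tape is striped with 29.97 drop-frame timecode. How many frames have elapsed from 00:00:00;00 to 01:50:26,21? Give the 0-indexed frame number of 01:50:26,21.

Complete 10-minute blocks: 11, each 17982 frames → 197802.
Remaining 0 whole minutes in the current block: 0 frames.
Within the current minute: 26 × 30 + 21 = 801. Total = 197802 + 0 + 801 = 198603.

198603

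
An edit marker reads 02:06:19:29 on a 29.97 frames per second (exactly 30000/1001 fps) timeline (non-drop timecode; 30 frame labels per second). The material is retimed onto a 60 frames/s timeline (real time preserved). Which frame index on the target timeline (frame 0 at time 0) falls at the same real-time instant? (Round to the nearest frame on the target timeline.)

frame 455253

Source frame index: (2×3600 + 6×60 + 19) × 30 + 29 = 227399.
Real time: 227399 / (30000/1001) = 227626399/30000 s.
Target frame: (227626399/30000) × (60) = 227626399/500 ≈ 455252.798 → 455253.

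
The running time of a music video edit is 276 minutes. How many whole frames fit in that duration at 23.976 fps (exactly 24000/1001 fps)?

276 min = 16560 s.
Frames = 16560 × 24000/1001 = 397440000/1001 ≈ 397042.9570.
Complete frames: 397042.

397042 frames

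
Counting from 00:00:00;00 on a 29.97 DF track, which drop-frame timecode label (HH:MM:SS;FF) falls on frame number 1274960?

Ten DF minutes hold 17982 frames, so frame 1274960 lies in block 70 (frames 1258740–1276721) with 16220 frames into that block.
The block's first minute is 1800 frames and the rest 1798 each; 16220 frames reaches minute 9, so 70 × 18 + 9 × 2 = 1278 labels have been skipped so far.
Adding those back, label number 1274960 + 1278 = 1276238 at 30 labels/s is 42541 s + 8 f = 11 h 49 min 1 s frame 8, i.e. 11:49:01;08.

11:49:01;08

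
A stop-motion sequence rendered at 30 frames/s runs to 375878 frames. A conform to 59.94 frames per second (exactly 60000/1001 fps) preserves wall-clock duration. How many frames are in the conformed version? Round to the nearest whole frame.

751005 frames

Frames at target rate = 375878 × (60000/1001) / (30) = 751756000/1001 ≈ 751004.995.
Nearest whole frame: 751005.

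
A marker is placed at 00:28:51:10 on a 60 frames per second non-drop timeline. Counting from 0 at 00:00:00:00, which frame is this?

Total seconds to the label: (0 × 3600 + 28 × 60 + 51) = 1731.
Frame index = 1731 × 60 + 10 = 103870.

frame 103870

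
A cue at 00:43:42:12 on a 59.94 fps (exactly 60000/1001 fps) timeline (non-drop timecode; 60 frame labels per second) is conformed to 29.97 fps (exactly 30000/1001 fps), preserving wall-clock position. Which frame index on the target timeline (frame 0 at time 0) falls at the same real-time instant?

Source frame index: (0×3600 + 43×60 + 42) × 60 + 12 = 157332.
Real time: 157332 / (60000/1001) = 13124111/5000 s.
Target frame: (13124111/5000) × (30000/1001) = 78666.

frame 78666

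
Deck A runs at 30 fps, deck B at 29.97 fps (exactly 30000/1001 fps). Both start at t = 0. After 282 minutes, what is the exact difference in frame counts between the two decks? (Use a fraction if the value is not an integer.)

507600/1001 frames

282 min = 16920 s.
A emits 30 × 16920 = 507600 frames; B emits 30000/1001 × 16920 = 507600000/1001.
Difference = 507600/1001 frames (≈ 507.0929); B is behind A.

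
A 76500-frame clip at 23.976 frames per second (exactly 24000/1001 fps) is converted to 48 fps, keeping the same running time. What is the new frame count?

Target frames = source frames × (target rate / source rate) = 76500 × (48)/(24000/1001) = 76500 × 1001/500 = 153153.

153153 frames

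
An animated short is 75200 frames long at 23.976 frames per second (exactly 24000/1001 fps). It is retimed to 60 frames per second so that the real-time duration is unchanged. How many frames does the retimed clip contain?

Target frames = source frames × (target rate / source rate) = 75200 × (60)/(24000/1001) = 75200 × 1001/400 = 188188.

188188 frames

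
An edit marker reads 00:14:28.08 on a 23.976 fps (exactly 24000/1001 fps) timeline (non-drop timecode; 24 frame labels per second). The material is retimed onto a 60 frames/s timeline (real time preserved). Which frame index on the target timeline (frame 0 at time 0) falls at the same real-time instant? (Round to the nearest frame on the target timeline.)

Source frame index: (0×3600 + 14×60 + 28) × 24 + 8 = 20840.
Real time: 20840 / (24000/1001) = 521521/600 s.
Target frame: (521521/600) × (60) = 521521/10 ≈ 52152.100 → 52152.

frame 52152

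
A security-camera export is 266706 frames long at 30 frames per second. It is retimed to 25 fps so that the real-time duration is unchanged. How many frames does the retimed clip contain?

Target frames = source frames × (target rate / source rate) = 266706 × (25)/(30) = 266706 × 5/6 = 222255.

222255 frames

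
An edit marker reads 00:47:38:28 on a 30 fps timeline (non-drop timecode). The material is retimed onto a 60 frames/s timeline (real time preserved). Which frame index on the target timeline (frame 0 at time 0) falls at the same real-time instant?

Source frame index: (0×3600 + 47×60 + 38) × 30 + 28 = 85768.
Real time: 85768 / (30) = 42884/15 s.
Target frame: (42884/15) × (60) = 171536.

frame 171536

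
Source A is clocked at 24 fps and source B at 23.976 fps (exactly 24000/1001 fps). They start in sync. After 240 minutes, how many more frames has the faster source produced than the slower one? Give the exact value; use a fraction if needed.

240 min = 14400 s.
A emits 24 × 14400 = 345600 frames; B emits 24000/1001 × 14400 = 345600000/1001.
Difference = 345600/1001 frames (≈ 345.2547); B is behind A.

345600/1001 frames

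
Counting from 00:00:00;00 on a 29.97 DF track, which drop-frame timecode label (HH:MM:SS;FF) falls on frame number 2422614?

22:27:14;20

Each 10-minute DF block holds 10 × 60 × 30 − 9 × 2 = 17982 frames. 2422614 ÷ 17982 → 134 full blocks, remainder 13026.
Within the partial block the first minute is 1800 frames and each further minute 1798, so 7 further minute boundaries passed. Total skipped labels = 18 × 134 + 2 × 7 = 2426.
Non-drop label index = 2422614 + 2426 = 2425040; at 30 labels/s that is 22:27:14:20, i.e. DF 22:27:14;20.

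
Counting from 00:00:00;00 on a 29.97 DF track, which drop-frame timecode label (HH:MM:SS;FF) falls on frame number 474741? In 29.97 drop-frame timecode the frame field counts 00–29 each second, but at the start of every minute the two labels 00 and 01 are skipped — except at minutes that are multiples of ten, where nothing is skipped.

Each 10-minute DF block holds 10 × 60 × 30 − 9 × 2 = 17982 frames. 474741 ÷ 17982 → 26 full blocks, remainder 7209.
Within the partial block the first minute is 1800 frames and each further minute 1798, so 4 further minute boundaries passed. Total skipped labels = 18 × 26 + 2 × 4 = 476.
Non-drop label index = 474741 + 476 = 475217; at 30 labels/s that is 04:24:00:17, i.e. DF 04:24:00;17.

04:24:00;17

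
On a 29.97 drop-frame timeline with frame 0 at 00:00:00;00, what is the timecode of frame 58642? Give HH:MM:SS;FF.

00:32:36;20

Ten DF minutes hold 17982 frames, so frame 58642 lies in block 3 (frames 53946–71927) with 4696 frames into that block.
The block's first minute is 1800 frames and the rest 1798 each; 4696 frames reaches minute 2, so 3 × 18 + 2 × 2 = 58 labels have been skipped so far.
Adding those back, label number 58642 + 58 = 58700 at 30 labels/s is 1956 s + 20 f = 0 h 32 min 36 s frame 20, i.e. 00:32:36;20.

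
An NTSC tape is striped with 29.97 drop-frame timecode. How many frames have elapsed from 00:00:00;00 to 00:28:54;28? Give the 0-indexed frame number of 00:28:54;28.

As if non-drop at 30 labels/s: (0 × 3600 + 28 × 60 + 54) × 30 + 28 = 52048.
Minute boundaries passed: 28; those not divisible by 10: 28 − 2 = 26; dropped labels = 2 × 26 = 52.
Actual frame index = 52048 − 52 = 51996.

51996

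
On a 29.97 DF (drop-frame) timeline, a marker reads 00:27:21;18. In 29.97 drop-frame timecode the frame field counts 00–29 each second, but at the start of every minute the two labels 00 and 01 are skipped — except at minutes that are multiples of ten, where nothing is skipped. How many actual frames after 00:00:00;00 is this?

49198

As if non-drop at 30 labels/s: (0 × 3600 + 27 × 60 + 21) × 30 + 18 = 49248.
Minute boundaries passed: 27; those not divisible by 10: 27 − 2 = 25; dropped labels = 2 × 25 = 50.
Actual frame index = 49248 − 50 = 49198.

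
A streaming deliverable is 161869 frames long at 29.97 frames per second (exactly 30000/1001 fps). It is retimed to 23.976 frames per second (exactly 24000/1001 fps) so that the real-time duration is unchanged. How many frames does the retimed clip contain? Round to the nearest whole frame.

129495 frames

Frames at target rate = 161869 × (24000/1001) / (30000/1001) = 647476/5 ≈ 129495.200.
Nearest whole frame: 129495.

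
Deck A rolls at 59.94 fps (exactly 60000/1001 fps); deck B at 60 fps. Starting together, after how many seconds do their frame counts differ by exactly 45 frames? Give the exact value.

750.75 seconds

The gap grows by |60 − 60000/1001| = 60/1001 frames per second.
Time for a 45-frame gap: 45 ÷ (60/1001) = 750.75 s.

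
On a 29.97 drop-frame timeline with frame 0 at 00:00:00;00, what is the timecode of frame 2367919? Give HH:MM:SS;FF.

21:56:49;19

Ten DF minutes hold 17982 frames, so frame 2367919 lies in block 131 (frames 2355642–2373623) with 12277 frames into that block.
The block's first minute is 1800 frames and the rest 1798 each; 12277 frames reaches minute 6, so 131 × 18 + 6 × 2 = 2370 labels have been skipped so far.
Adding those back, label number 2367919 + 2370 = 2370289 at 30 labels/s is 79009 s + 19 f = 21 h 56 min 49 s frame 19, i.e. 21:56:49;19.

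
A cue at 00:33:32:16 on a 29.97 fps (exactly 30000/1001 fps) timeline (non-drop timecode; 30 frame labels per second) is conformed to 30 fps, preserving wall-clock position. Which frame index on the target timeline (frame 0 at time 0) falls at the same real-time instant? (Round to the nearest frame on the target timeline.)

Source frame index: (0×3600 + 33×60 + 32) × 30 + 16 = 60376.
Real time: 60376 / (30000/1001) = 7554547/3750 s.
Target frame: (7554547/3750) × (30) = 7554547/125 ≈ 60436.376 → 60436.

frame 60436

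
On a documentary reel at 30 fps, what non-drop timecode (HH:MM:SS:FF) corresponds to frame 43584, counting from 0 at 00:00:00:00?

00:24:12:24

43584 ÷ 30 = 1452 full seconds, remainder 24 frames.
1452 s = 0 h 24 min 12 s.
Timecode: 00:24:12:24.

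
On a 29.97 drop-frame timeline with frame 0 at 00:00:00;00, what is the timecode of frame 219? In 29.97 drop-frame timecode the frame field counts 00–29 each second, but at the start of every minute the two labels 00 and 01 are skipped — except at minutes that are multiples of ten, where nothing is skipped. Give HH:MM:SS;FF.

00:00:07;09

Ten DF minutes hold 17982 frames, so frame 219 lies in block 0 (frames 0–17981) with 219 frames into that block.
The block's first minute is 1800 frames and the rest 1798 each; 219 frames reaches minute 0, so 0 × 18 + 0 × 2 = 0 labels have been skipped so far.
Adding those back, label number 219 + 0 = 219 at 30 labels/s is 7 s + 9 f = 0 h 0 min 7 s frame 9, i.e. 00:00:07;09.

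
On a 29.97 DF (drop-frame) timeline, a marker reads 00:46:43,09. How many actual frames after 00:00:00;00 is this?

84015

As if non-drop at 30 labels/s: (0 × 3600 + 46 × 60 + 43) × 30 + 9 = 84099.
Minute boundaries passed: 46; those not divisible by 10: 46 − 4 = 42; dropped labels = 2 × 42 = 84.
Actual frame index = 84099 − 84 = 84015.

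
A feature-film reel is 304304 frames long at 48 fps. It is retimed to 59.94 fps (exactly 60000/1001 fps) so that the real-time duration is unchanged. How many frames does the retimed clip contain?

380000 frames

Target frames = source frames × (target rate / source rate) = 304304 × (60000/1001)/(48) = 304304 × 1250/1001 = 380000.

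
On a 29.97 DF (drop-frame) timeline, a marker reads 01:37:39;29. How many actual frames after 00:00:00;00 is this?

Complete 10-minute blocks: 9, each 17982 frames → 161838.
Remaining 7 whole minutes in the current block: 1800 + 6 × 1798 = 12588 frames.
Within the current minute: 39 × 30 + 29 − 2 = 1197 (labels ;00/;01 skipped at this minute). Total = 161838 + 12588 + 1197 = 175623.

175623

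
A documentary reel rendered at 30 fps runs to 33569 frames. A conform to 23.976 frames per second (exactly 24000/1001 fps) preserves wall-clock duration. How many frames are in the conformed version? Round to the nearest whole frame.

26828 frames

Frames at target rate = 33569 × (24000/1001) / (30) = 26855200/1001 ≈ 26828.372.
Nearest whole frame: 26828.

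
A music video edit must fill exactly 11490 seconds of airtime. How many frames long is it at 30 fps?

Frames = 11490 × 30 = 344700.

344700 frames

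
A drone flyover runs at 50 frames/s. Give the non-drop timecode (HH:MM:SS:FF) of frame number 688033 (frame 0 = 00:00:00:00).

03:49:20:33

688033 ÷ 50 = 13760 full seconds, remainder 33 frames.
13760 s = 3 h 49 min 20 s.
Timecode: 03:49:20:33.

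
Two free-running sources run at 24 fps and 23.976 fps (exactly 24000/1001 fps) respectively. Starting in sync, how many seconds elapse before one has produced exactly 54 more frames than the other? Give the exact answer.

2252.25 seconds

The gap grows by |24000/1001 − 24| = 24/1001 frames per second.
Time for a 54-frame gap: 54 ÷ (24/1001) = 2252.25 s.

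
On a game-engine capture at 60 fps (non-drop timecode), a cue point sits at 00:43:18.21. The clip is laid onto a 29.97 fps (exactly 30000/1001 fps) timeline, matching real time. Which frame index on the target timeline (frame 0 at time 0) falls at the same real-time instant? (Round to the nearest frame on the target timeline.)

Source frame index: (0×3600 + 43×60 + 18) × 60 + 21 = 155901.
Real time: 155901 / (60) = 51967/20 s.
Target frame: (51967/20) × (30000/1001) = 77950500/1001 ≈ 77872.627 → 77873.

frame 77873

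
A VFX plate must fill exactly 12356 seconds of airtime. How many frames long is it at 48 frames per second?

Frames = 12356 × 48 = 593088.

593088 frames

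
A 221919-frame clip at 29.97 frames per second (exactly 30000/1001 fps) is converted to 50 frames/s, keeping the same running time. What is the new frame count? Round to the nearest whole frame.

Frames at target rate = 221919 × (50) / (30000/1001) = 74046973/200 ≈ 370234.865.
Nearest whole frame: 370235.

370235 frames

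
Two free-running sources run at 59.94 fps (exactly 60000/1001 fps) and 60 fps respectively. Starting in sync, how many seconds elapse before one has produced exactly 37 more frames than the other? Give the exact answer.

37037/60 seconds

The gap grows by |60 − 60000/1001| = 60/1001 frames per second.
Time for a 37-frame gap: 37 ÷ (60/1001) = 37037/60 s.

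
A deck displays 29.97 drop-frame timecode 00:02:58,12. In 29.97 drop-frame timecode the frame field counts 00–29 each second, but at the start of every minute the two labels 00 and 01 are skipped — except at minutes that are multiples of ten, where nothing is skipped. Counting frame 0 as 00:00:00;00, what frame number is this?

Complete 10-minute blocks: 0, each 17982 frames → 0.
Remaining 2 whole minutes in the current block: 1800 + 1 × 1798 = 3598 frames.
Within the current minute: 58 × 30 + 12 − 2 = 1750 (labels ;00/;01 skipped at this minute). Total = 0 + 3598 + 1750 = 5348.

5348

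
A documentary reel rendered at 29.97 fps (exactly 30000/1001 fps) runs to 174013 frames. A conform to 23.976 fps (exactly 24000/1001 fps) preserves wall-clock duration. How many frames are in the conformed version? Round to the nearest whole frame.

139210 frames

Frames at target rate = 174013 × (24000/1001) / (30000/1001) = 696052/5 ≈ 139210.400.
Nearest whole frame: 139210.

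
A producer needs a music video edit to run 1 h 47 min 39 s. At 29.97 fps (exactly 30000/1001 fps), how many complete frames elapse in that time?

1 h 47 min 39 s = 6459 s.
Frames = 6459 × 30000/1001 = 193770000/1001 ≈ 193576.4236.
Complete frames: 193576.

193576 frames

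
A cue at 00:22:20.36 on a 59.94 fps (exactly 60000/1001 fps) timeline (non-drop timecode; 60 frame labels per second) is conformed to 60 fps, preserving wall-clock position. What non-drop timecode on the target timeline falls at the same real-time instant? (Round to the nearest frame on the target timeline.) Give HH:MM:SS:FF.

00:22:21:56

Source frame index: (0×3600 + 22×60 + 20) × 60 + 36 = 80436.
Real time: 80436 / (60000/1001) = 6709703/5000 s.
Target frame: (6709703/5000) × (60) = 20129109/250 ≈ 80516.436 → 80516.
At 60 labels/s: frame 80516 → 00:22:21:56.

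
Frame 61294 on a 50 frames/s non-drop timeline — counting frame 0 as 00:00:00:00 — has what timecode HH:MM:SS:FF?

00:20:25:44

61294 ÷ 50 = 1225 full seconds, remainder 44 frames.
1225 s = 0 h 20 min 25 s.
Timecode: 00:20:25:44.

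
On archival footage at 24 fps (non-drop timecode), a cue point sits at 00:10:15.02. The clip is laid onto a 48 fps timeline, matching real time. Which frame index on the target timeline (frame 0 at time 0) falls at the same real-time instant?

frame 29524

Source frame index: (0×3600 + 10×60 + 15) × 24 + 2 = 14762.
Real time: 14762 / (24) = 7381/12 s.
Target frame: (7381/12) × (48) = 29524.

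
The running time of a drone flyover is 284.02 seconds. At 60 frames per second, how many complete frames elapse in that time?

17041 frames

Frames = 284.02 × 60 = 85206/5 ≈ 17041.2000.
Complete frames: 17041.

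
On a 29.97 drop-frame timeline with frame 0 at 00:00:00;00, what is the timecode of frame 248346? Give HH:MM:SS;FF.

Each 10-minute DF block holds 10 × 60 × 30 − 9 × 2 = 17982 frames. 248346 ÷ 17982 → 13 full blocks, remainder 14580.
Within the partial block the first minute is 1800 frames and each further minute 1798, so 8 further minute boundaries passed. Total skipped labels = 18 × 13 + 2 × 8 = 250.
Non-drop label index = 248346 + 250 = 248596; at 30 labels/s that is 02:18:06:16, i.e. DF 02:18:06;16.

02:18:06;16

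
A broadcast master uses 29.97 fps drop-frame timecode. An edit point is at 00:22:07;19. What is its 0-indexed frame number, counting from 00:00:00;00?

39789

As if non-drop at 30 labels/s: (0 × 3600 + 22 × 60 + 7) × 30 + 19 = 39829.
Minute boundaries passed: 22; those not divisible by 10: 22 − 2 = 20; dropped labels = 2 × 20 = 40.
Actual frame index = 39829 − 40 = 39789.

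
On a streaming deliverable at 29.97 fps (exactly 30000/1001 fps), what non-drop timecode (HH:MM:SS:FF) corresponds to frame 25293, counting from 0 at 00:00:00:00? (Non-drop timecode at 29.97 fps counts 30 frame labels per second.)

25293 ÷ 30 = 843 full seconds, remainder 3 frames.
843 s = 0 h 14 min 3 s.
Timecode: 00:14:03:03.

00:14:03:03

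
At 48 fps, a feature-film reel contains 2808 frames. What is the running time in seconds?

58.5 seconds

Running time = 2808 / (48) = 58.5 s.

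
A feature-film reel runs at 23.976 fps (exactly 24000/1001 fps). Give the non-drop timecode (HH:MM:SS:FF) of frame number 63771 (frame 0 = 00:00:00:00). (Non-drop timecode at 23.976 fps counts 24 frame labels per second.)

00:44:17:03

63771 ÷ 24 = 2657 full seconds, remainder 3 frames.
2657 s = 0 h 44 min 17 s.
Timecode: 00:44:17:03.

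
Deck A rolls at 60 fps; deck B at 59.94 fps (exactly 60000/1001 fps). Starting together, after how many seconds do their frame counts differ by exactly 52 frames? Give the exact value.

The gap grows by |60000/1001 − 60| = 60/1001 frames per second.
Time for a 52-frame gap: 52 ÷ (60/1001) = 13013/15 s.

13013/15 seconds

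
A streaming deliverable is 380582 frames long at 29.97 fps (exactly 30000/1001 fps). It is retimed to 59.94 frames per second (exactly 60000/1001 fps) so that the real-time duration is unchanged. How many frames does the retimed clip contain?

761164 frames

Target frames = source frames × (target rate / source rate) = 380582 × (60000/1001)/(30000/1001) = 380582 × 2 = 761164.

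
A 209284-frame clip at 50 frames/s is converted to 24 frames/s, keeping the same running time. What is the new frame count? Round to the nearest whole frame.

100456 frames

Frames at target rate = 209284 × (24) / (50) = 2511408/25 ≈ 100456.320.
Nearest whole frame: 100456.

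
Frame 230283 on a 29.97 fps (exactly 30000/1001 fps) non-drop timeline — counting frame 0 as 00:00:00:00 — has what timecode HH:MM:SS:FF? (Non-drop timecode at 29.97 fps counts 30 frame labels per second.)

02:07:56:03

230283 ÷ 30 = 7676 full seconds, remainder 3 frames.
7676 s = 2 h 7 min 56 s.
Timecode: 02:07:56:03.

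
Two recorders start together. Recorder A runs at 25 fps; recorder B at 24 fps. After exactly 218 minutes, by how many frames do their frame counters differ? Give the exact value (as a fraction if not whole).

218 min = 13080 s.
A emits 25 × 13080 = 327000 frames; B emits 24 × 13080 = 313920.
Difference = 13080 frames; B is behind A.

13080 frames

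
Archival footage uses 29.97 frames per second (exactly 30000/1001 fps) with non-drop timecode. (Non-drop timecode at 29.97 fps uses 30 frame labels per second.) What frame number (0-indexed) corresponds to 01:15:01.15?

frame 135045

Total seconds to the label: (1 × 3600 + 15 × 60 + 1) = 4501.
Frame index = 4501 × 30 + 15 = 135045.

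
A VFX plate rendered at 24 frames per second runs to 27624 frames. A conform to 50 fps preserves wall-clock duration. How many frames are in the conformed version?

Target frames = source frames × (target rate / source rate) = 27624 × (50)/(24) = 27624 × 25/12 = 57550.

57550 frames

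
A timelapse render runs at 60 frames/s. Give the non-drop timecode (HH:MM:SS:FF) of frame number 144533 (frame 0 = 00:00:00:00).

00:40:08:53

144533 ÷ 60 = 2408 full seconds, remainder 53 frames.
2408 s = 0 h 40 min 8 s.
Timecode: 00:40:08:53.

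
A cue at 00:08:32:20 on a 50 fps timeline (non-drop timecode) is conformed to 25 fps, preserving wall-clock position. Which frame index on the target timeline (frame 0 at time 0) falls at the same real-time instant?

Source frame index: (0×3600 + 8×60 + 32) × 50 + 20 = 25620.
Real time: 25620 / (50) = 2562/5 s.
Target frame: (2562/5) × (25) = 12810.

frame 12810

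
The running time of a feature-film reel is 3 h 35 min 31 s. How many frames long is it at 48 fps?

620688 frames

3 h 35 min 31 s = 12931 s.
Frames = 12931 × 48 = 620688.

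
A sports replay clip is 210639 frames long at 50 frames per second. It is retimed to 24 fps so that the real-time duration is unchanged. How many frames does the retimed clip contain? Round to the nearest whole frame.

101107 frames

Frames at target rate = 210639 × (24) / (50) = 2527668/25 ≈ 101106.720.
Nearest whole frame: 101107.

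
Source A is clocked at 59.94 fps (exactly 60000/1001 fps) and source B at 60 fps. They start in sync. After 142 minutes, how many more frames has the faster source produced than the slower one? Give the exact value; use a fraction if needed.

142 min = 8520 s.
A emits 60000/1001 × 8520 = 511200000/1001 frames; B emits 60 × 8520 = 511200.
Difference = 511200/1001 frames (≈ 510.6893); B is ahead of A.

511200/1001 frames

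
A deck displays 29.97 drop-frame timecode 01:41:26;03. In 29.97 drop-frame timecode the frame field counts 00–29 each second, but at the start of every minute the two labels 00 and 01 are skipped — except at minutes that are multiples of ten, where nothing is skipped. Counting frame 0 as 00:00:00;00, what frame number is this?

As if non-drop at 30 labels/s: (1 × 3600 + 41 × 60 + 26) × 30 + 3 = 182583.
Minute boundaries passed: 101; those not divisible by 10: 101 − 10 = 91; dropped labels = 2 × 91 = 182.
Actual frame index = 182583 − 182 = 182401.

182401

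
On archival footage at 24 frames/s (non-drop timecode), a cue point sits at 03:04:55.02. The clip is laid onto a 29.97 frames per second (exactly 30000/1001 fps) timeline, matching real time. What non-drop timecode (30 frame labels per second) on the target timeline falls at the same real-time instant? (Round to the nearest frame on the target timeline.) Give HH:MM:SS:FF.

Source frame index: (3×3600 + 4×60 + 55) × 24 + 2 = 266282.
Real time: 266282 / (24) = 133141/12 s.
Target frame: (133141/12) × (30000/1001) = 332852500/1001 ≈ 332519.980 → 332520.
At 30 labels/s: frame 332520 → 03:04:44:00.

03:04:44:00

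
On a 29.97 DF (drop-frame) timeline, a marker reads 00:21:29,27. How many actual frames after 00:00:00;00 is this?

Complete 10-minute blocks: 2, each 17982 frames → 35964.
Remaining 1 whole minute in the current block: 1800 + 0 × 1798 = 1800 frames.
Within the current minute: 29 × 30 + 27 − 2 = 895 (labels ;00/;01 skipped at this minute). Total = 35964 + 1800 + 895 = 38659.

38659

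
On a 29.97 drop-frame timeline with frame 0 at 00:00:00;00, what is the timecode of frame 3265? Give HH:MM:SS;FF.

00:01:48;27

Each 10-minute DF block holds 10 × 60 × 30 − 9 × 2 = 17982 frames. 3265 ÷ 17982 → 0 full blocks, remainder 3265.
Within the partial block the first minute is 1800 frames and each further minute 1798, so 1 further minute boundary passed. Total skipped labels = 18 × 0 + 2 × 1 = 2.
Non-drop label index = 3265 + 2 = 3267; at 30 labels/s that is 00:01:48:27, i.e. DF 00:01:48;27.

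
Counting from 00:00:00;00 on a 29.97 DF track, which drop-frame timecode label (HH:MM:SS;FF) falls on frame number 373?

Each 10-minute DF block holds 10 × 60 × 30 − 9 × 2 = 17982 frames. 373 ÷ 17982 → 0 full blocks, remainder 373.
Within the partial block the first minute is 1800 frames and each further minute 1798, so 0 further minute boundaries passed. Total skipped labels = 18 × 0 + 2 × 0 = 0.
Non-drop label index = 373 + 0 = 373; at 30 labels/s that is 00:00:12:13, i.e. DF 00:00:12;13.

00:00:12;13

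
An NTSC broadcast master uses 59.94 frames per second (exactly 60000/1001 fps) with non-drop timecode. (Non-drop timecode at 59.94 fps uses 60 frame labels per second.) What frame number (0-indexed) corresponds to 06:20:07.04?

1368424

Total seconds to the label: (6 × 3600 + 20 × 60 + 7) = 22807.
Frame index = 22807 × 60 + 4 = 1368424.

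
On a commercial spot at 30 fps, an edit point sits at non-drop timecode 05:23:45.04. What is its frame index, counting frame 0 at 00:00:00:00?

582754

Total seconds to the label: (5 × 3600 + 23 × 60 + 45) = 19425.
Frame index = 19425 × 30 + 4 = 582754.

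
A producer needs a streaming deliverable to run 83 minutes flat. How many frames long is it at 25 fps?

83 min = 4980 s.
Frames = 4980 × 25 = 124500.

124500 frames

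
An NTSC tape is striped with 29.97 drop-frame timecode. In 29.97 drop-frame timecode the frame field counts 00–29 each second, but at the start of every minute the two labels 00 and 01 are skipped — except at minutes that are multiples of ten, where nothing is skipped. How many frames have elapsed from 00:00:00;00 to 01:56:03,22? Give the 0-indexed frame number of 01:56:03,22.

208702

As if non-drop at 30 labels/s: (1 × 3600 + 56 × 60 + 3) × 30 + 22 = 208912.
Minute boundaries passed: 116; those not divisible by 10: 116 − 11 = 105; dropped labels = 2 × 105 = 210.
Actual frame index = 208912 − 210 = 208702.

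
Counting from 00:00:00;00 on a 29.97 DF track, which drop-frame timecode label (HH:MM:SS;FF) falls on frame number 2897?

Each 10-minute DF block holds 10 × 60 × 30 − 9 × 2 = 17982 frames. 2897 ÷ 17982 → 0 full blocks, remainder 2897.
Within the partial block the first minute is 1800 frames and each further minute 1798, so 1 further minute boundary passed. Total skipped labels = 18 × 0 + 2 × 1 = 2.
Non-drop label index = 2897 + 2 = 2899; at 30 labels/s that is 00:01:36:19, i.e. DF 00:01:36;19.

00:01:36;19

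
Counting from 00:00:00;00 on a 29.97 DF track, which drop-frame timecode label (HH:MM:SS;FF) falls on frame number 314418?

Ten DF minutes hold 17982 frames, so frame 314418 lies in block 17 (frames 305694–323675) with 8724 frames into that block.
The block's first minute is 1800 frames and the rest 1798 each; 8724 frames reaches minute 4, so 17 × 18 + 4 × 2 = 314 labels have been skipped so far.
Adding those back, label number 314418 + 314 = 314732 at 30 labels/s is 10491 s + 2 f = 2 h 54 min 51 s frame 2, i.e. 02:54:51;02.

02:54:51;02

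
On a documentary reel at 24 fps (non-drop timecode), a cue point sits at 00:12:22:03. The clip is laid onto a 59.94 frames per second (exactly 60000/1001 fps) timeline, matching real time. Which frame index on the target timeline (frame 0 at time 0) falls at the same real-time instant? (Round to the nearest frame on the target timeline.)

frame 44483

Source frame index: (0×3600 + 12×60 + 22) × 24 + 3 = 17811.
Real time: 17811 / (24) = 5937/8 s.
Target frame: (5937/8) × (60000/1001) = 44527500/1001 ≈ 44483.017 → 44483.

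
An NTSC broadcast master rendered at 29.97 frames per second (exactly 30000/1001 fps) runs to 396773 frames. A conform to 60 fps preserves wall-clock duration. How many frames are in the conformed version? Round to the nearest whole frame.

794340 frames

Frames at target rate = 396773 × (60) / (30000/1001) = 397169773/500 ≈ 794339.546.
Nearest whole frame: 794340.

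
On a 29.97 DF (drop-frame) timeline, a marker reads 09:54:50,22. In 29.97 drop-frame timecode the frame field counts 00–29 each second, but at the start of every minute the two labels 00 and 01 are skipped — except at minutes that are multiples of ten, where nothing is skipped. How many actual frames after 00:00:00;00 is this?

1069652

As if non-drop at 30 labels/s: (9 × 3600 + 54 × 60 + 50) × 30 + 22 = 1070722.
Minute boundaries passed: 594; those not divisible by 10: 594 − 59 = 535; dropped labels = 2 × 535 = 1070.
Actual frame index = 1070722 − 1070 = 1069652.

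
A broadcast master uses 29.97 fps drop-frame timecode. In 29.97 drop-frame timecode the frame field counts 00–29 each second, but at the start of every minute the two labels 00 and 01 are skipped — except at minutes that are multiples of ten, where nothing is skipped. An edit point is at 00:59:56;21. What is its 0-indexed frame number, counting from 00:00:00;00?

107793

Complete 10-minute blocks: 5, each 17982 frames → 89910.
Remaining 9 whole minutes in the current block: 1800 + 8 × 1798 = 16184 frames.
Within the current minute: 56 × 30 + 21 − 2 = 1699 (labels ;00/;01 skipped at this minute). Total = 89910 + 16184 + 1699 = 107793.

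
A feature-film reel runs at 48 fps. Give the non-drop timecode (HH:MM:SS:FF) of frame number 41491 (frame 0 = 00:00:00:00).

41491 ÷ 48 = 864 full seconds, remainder 19 frames.
864 s = 0 h 14 min 24 s.
Timecode: 00:14:24:19.

00:14:24:19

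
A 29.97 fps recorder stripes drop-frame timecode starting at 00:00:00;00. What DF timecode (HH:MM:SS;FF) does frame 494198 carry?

Each 10-minute DF block holds 10 × 60 × 30 − 9 × 2 = 17982 frames. 494198 ÷ 17982 → 27 full blocks, remainder 8684.
Within the partial block the first minute is 1800 frames and each further minute 1798, so 4 further minute boundaries passed. Total skipped labels = 18 × 27 + 2 × 4 = 494.
Non-drop label index = 494198 + 494 = 494692; at 30 labels/s that is 04:34:49:22, i.e. DF 04:34:49;22.

04:34:49;22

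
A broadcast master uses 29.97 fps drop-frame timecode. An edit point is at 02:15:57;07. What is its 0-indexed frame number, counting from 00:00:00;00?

244473

Complete 10-minute blocks: 13, each 17982 frames → 233766.
Remaining 5 whole minutes in the current block: 1800 + 4 × 1798 = 8992 frames.
Within the current minute: 57 × 30 + 7 − 2 = 1715 (labels ;00/;01 skipped at this minute). Total = 233766 + 8992 + 1715 = 244473.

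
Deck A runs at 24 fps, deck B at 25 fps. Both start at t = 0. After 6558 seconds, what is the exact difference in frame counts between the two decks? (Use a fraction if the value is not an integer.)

A emits 24 × 6558 = 157392 frames; B emits 25 × 6558 = 163950.
Difference = 6558 frames; B is ahead of A.

6558 frames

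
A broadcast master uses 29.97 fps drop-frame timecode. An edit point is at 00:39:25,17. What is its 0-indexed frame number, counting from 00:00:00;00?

70895

As if non-drop at 30 labels/s: (0 × 3600 + 39 × 60 + 25) × 30 + 17 = 70967.
Minute boundaries passed: 39; those not divisible by 10: 39 − 3 = 36; dropped labels = 2 × 36 = 72.
Actual frame index = 70967 − 72 = 70895.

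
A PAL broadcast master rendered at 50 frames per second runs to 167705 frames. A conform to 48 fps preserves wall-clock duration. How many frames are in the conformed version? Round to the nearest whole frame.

Frames at target rate = 167705 × (48) / (50) = 804984/5 ≈ 160996.800.
Nearest whole frame: 160997.

160997 frames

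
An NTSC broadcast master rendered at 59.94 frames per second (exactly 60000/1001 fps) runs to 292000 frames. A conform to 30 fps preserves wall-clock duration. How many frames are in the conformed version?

146146 frames

Target frames = source frames × (target rate / source rate) = 292000 × (30)/(60000/1001) = 292000 × 1001/2000 = 146146.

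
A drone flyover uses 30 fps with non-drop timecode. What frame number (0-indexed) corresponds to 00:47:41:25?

frame 85855

Total seconds to the label: (0 × 3600 + 47 × 60 + 41) = 2861.
Frame index = 2861 × 30 + 25 = 85855.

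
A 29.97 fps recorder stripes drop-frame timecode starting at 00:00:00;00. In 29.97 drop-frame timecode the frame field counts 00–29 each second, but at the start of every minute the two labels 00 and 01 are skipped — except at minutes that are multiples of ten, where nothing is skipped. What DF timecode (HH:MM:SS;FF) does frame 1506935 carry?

Ten DF minutes hold 17982 frames, so frame 1506935 lies in block 83 (frames 1492506–1510487) with 14429 frames into that block.
The block's first minute is 1800 frames and the rest 1798 each; 14429 frames reaches minute 8, so 83 × 18 + 8 × 2 = 1510 labels have been skipped so far.
Adding those back, label number 1506935 + 1510 = 1508445 at 30 labels/s is 50281 s + 15 f = 13 h 58 min 1 s frame 15, i.e. 13:58:01;15.

13:58:01;15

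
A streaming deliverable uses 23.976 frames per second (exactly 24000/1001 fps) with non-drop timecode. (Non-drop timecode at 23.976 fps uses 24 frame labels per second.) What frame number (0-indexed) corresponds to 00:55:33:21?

80013

Total seconds to the label: (0 × 3600 + 55 × 60 + 33) = 3333.
Frame index = 3333 × 24 + 21 = 80013.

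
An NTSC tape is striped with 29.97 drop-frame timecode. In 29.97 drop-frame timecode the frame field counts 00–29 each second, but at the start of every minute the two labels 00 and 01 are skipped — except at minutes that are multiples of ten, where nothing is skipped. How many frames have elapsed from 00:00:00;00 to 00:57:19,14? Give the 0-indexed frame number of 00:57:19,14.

103080

As if non-drop at 30 labels/s: (0 × 3600 + 57 × 60 + 19) × 30 + 14 = 103184.
Minute boundaries passed: 57; those not divisible by 10: 57 − 5 = 52; dropped labels = 2 × 52 = 104.
Actual frame index = 103184 − 104 = 103080.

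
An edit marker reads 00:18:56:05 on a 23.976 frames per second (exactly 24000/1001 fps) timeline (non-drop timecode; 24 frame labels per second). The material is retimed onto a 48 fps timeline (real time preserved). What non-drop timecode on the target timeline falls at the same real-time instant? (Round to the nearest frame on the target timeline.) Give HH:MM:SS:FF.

00:18:57:17

Source frame index: (0×3600 + 18×60 + 56) × 24 + 5 = 27269.
Real time: 27269 / (24000/1001) = 27296269/24000 s.
Target frame: (27296269/24000) × (48) = 27296269/500 ≈ 54592.538 → 54593.
At 48 labels/s: frame 54593 → 00:18:57:17.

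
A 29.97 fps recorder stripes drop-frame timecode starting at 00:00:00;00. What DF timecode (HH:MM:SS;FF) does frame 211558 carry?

01:57:39;00

Ten DF minutes hold 17982 frames, so frame 211558 lies in block 11 (frames 197802–215783) with 13756 frames into that block.
The block's first minute is 1800 frames and the rest 1798 each; 13756 frames reaches minute 7, so 11 × 18 + 7 × 2 = 212 labels have been skipped so far.
Adding those back, label number 211558 + 212 = 211770 at 30 labels/s is 7059 s + 0 f = 1 h 57 min 39 s frame 0, i.e. 01:57:39;00.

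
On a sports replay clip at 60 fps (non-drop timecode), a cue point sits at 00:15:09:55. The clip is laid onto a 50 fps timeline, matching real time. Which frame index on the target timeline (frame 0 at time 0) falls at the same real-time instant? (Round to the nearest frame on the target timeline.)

frame 45496

Source frame index: (0×3600 + 15×60 + 9) × 60 + 55 = 54595.
Real time: 54595 / (60) = 10919/12 s.
Target frame: (10919/12) × (50) = 272975/6 ≈ 45495.833 → 45496.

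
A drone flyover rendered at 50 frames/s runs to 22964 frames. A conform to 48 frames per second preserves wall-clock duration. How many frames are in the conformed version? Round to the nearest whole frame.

Frames at target rate = 22964 × (48) / (50) = 551136/25 ≈ 22045.440.
Nearest whole frame: 22045.

22045 frames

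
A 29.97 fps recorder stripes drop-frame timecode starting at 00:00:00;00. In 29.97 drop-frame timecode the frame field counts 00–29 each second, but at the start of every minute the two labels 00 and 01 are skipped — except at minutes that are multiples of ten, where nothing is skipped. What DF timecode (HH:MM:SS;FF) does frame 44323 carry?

Each 10-minute DF block holds 10 × 60 × 30 − 9 × 2 = 17982 frames. 44323 ÷ 17982 → 2 full blocks, remainder 8359.
Within the partial block the first minute is 1800 frames and each further minute 1798, so 4 further minute boundaries passed. Total skipped labels = 18 × 2 + 2 × 4 = 44.
Non-drop label index = 44323 + 44 = 44367; at 30 labels/s that is 00:24:38:27, i.e. DF 00:24:38;27.

00:24:38;27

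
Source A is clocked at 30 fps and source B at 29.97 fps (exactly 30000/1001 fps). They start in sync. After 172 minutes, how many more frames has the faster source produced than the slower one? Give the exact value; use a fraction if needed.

309600/1001 frames

172 min = 10320 s.
A emits 30 × 10320 = 309600 frames; B emits 30000/1001 × 10320 = 309600000/1001.
Difference = 309600/1001 frames (≈ 309.2907); B is behind A.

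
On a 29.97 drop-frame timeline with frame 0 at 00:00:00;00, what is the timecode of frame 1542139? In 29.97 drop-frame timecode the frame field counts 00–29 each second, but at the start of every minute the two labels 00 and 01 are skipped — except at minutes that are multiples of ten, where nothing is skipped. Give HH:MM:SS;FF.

14:17:36;03

Ten DF minutes hold 17982 frames, so frame 1542139 lies in block 85 (frames 1528470–1546451) with 13669 frames into that block.
The block's first minute is 1800 frames and the rest 1798 each; 13669 frames reaches minute 7, so 85 × 18 + 7 × 2 = 1544 labels have been skipped so far.
Adding those back, label number 1542139 + 1544 = 1543683 at 30 labels/s is 51456 s + 3 f = 14 h 17 min 36 s frame 3, i.e. 14:17:36;03.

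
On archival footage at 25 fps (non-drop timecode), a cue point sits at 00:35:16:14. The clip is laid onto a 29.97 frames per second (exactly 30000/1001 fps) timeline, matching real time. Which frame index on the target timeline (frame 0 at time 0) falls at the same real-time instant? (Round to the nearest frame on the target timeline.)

frame 63433

Source frame index: (0×3600 + 35×60 + 16) × 25 + 14 = 52914.
Real time: 52914 / (25) = 52914/25 s.
Target frame: (52914/25) × (30000/1001) = 63496800/1001 ≈ 63433.367 → 63433.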